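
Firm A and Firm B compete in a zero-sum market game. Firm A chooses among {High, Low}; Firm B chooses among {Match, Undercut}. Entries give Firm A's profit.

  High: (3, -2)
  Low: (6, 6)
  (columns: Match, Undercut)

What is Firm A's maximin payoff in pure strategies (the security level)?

6

Row minima: High → -2, Low → 6.
The best of these is 6.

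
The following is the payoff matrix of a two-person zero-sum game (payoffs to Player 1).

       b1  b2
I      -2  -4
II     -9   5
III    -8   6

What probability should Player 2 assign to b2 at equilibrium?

Row minima: I → -4, II → -9, III → -8; maximin = -4.
Column maxima: b1 → -2, b2 → 6; minimax = -2.
-4 ≠ -2, so there is no saddle point; optimal play is mixed.
II is strictly dominated by III, so Player 1 never plays it.
On the remaining 2×2 (I, III vs b1, b2):
Let Player 1 play I with probability p. Expected payoff against b1: (-2)p + (-8)(1−p) = 6p − 8; against b2: (-4)p + 6(1−p) = −10p + 6.
Setting these equal: 6p − 8 = −10p + 6 ⇒ 16p = 14 ⇒ p = 7/8, and the value is (6)·(7/8) − 8 = -11/4.
For Player 2: with q = P(b1), equating I's and III's payoffs gives 2q − 4 = −14q + 6 ⇒ q = 5/8.

3/8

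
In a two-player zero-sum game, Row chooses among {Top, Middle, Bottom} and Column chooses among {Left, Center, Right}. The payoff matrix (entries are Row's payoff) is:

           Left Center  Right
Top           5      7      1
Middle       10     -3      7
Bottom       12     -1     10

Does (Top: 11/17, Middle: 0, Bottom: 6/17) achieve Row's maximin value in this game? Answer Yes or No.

Yes

Against Left this mix gives (11/17)·5 + (6/17)·12 = 127/17.
Against Center this mix gives (11/17)·7 + (6/17)·(-1) = 71/17.
Against Right this mix gives (11/17)·1 + (6/17)·10 = 71/17.
All of Column's active replies (Center, Right) yield 71/17, and no column does worse for Row. The mix makes Column indifferent and guarantees 71/17, so it is optimal.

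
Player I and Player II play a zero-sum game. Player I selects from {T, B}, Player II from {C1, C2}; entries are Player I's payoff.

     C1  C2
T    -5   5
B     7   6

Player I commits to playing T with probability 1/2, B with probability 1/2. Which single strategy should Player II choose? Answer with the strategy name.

C1

If Player II plays C1, Player I's expected payoff is (1/2)·(-5) + (1/2)·7 = 1.
If Player II plays C2, Player I's expected payoff is (1/2)·5 + (1/2)·6 = 11/2.
Player II minimizes Player I's payoff; the smallest is 1, so the best response is C1.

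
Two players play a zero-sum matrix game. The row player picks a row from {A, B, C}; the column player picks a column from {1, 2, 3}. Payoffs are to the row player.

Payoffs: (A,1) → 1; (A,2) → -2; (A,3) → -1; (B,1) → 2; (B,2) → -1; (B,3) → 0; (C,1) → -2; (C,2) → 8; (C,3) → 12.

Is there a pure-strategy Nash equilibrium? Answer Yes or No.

Row minima: A → -2, B → -1, C → -2; maximin = -1.
Column maxima: 1 → 2, 2 → 8, 3 → 12; minimax = 2.
-1 ≠ 2, so no pure-strategy equilibrium exists.

No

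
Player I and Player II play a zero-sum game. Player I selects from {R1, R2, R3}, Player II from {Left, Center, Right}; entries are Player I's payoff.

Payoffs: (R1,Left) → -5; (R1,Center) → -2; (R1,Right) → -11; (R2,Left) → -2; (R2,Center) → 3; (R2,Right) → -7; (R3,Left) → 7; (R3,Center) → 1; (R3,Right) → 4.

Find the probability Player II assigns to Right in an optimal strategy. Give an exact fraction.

Row minima: R1 → -11, R2 → -7, R3 → 1; maximin = 1.
Column maxima: Left → 7, Center → 3, Right → 4; minimax = 3.
1 ≠ 3, so there is no saddle point; optimal play is mixed.
R1 is strictly dominated by R2, so Player I never plays it.
Left is strictly dominated by Right (it gives Player I strictly more in every row), so Player II never plays it.
On the remaining 2×2 (R2, R3 vs Center, Right):
Let Player I play R2 with probability p. Expected payoff against Center: 3p + 1(1−p) = 2p + 1; against Right: (-7)p + 4(1−p) = −11p + 4.
Setting these equal: 2p + 1 = −11p + 4 ⇒ 13p = 3 ⇒ p = 3/13, and the value is (2)·(3/13) + 1 = 19/13.
For Player II: with q = P(Center), equating R2's and R3's payoffs gives 10q − 7 = −3q + 4 ⇒ q = 11/13.

2/13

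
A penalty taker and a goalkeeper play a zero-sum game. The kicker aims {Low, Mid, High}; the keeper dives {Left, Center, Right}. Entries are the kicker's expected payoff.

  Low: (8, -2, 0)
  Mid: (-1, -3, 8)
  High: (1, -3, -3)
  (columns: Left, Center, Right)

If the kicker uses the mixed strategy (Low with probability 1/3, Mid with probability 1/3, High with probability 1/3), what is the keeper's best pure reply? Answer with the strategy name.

If the keeper plays Left, the kicker's expected payoff is (1/3)·8 + (1/3)·(-1) + (1/3)·1 = 8/3.
If the keeper plays Center, the kicker's expected payoff is (1/3)·(-2) + (1/3)·(-3) + (1/3)·(-3) = -8/3.
If the keeper plays Right, the kicker's expected payoff is (1/3)·0 + (1/3)·8 + (1/3)·(-3) = 5/3.
The keeper minimizes the kicker's payoff; the smallest is -8/3, so the best response is Center.

Center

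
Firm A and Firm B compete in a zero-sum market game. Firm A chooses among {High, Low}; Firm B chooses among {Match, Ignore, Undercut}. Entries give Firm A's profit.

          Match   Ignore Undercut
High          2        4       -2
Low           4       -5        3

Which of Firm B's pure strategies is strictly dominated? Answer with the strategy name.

Match

Undercut holds Firm A's payoff strictly below Match in every row: -2 < 2, 3 < 4.
So Match is strictly dominated for Firm B.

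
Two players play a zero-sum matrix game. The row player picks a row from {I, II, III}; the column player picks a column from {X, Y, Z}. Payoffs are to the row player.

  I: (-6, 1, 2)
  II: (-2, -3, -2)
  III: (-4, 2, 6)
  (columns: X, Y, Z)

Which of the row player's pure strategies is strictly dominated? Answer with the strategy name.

III gives a strictly higher payoff than I against every column: -4 > -6, 2 > 1, 6 > 2.
So I is strictly dominated and the row player never plays it.

I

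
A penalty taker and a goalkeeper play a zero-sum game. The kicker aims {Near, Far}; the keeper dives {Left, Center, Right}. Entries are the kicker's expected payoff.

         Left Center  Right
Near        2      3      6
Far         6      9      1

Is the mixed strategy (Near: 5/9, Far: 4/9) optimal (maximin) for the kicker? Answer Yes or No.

Yes

Against Left this mix gives (5/9)·2 + (4/9)·6 = 34/9.
Against Center this mix gives (5/9)·3 + (4/9)·9 = 17/3.
Against Right this mix gives (5/9)·6 + (4/9)·1 = 34/9.
All of the keeper's active replies (Left, Right) yield 34/9, and no column does worse for the kicker. The mix makes the keeper indifferent and guarantees 34/9, so it is optimal.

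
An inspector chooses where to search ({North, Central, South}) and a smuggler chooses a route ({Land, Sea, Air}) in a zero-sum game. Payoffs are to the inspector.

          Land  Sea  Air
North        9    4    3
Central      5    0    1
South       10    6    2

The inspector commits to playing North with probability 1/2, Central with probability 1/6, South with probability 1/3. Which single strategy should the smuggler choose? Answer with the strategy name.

Air

If the smuggler plays Land, the inspector's expected payoff is (1/2)·9 + (1/6)·5 + (1/3)·10 = 26/3.
If the smuggler plays Sea, the inspector's expected payoff is (1/2)·4 + (1/6)·0 + (1/3)·6 = 4.
If the smuggler plays Air, the inspector's expected payoff is (1/2)·3 + (1/6)·1 + (1/3)·2 = 7/3.
The smuggler minimizes the inspector's payoff; the smallest is 7/3, so the best response is Air.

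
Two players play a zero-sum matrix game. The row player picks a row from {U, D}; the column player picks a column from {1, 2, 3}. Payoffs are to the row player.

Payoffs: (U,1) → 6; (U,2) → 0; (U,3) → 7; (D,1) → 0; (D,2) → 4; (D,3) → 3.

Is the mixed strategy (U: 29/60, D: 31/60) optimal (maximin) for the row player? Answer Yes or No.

Against 1 this mix gives (29/60)·6 + (31/60)·0 = 29/10.
Against 2 this mix gives (29/60)·0 + (31/60)·4 = 31/15.
Against 3 this mix gives (29/60)·7 + (31/60)·3 = 74/15.
The column player will play 2, holding the row player to 31/15. Shifting weight toward the row that does better against 2 would raise this floor (the equalizing mix achieves 12/5 against both 2 and 1), so the proposed strategy is not optimal.

No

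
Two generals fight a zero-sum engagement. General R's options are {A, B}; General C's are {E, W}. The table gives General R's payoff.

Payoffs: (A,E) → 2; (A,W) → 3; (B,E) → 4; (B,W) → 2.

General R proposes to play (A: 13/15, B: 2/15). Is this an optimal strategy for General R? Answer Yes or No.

Against E this mix gives (13/15)·2 + (2/15)·4 = 34/15.
Against W this mix gives (13/15)·3 + (2/15)·2 = 43/15.
General C will play E, holding General R to 34/15. Shifting weight toward the row that does better against E would raise this floor (the equalizing mix achieves 8/3 against both E and W), so the proposed strategy is not optimal.

No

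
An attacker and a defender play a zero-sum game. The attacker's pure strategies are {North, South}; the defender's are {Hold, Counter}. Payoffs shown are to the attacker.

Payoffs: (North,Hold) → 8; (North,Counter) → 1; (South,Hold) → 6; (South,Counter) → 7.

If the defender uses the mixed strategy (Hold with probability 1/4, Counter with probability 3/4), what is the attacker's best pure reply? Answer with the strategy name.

Expected payoff of North: (1/4)·8 + (3/4)·1 = 11/4.
Expected payoff of South: (1/4)·6 + (3/4)·7 = 27/4.
The largest is 27/4, so the attacker's best response is South.

South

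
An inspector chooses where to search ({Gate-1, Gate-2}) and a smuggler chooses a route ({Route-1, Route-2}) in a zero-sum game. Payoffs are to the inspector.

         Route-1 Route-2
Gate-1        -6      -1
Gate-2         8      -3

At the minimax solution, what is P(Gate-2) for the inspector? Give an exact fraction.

5/16

Row minima: Gate-1 → -6, Gate-2 → -3; maximin = -3.
Column maxima: Route-1 → 8, Route-2 → -1; minimax = -1.
-3 ≠ -1, so there is no saddle point; optimal play is mixed.
Let the inspector play Gate-1 with probability p. Expected payoff against Route-1: (-6)p + 8(1−p) = −14p + 8; against Route-2: (-1)p + (-3)(1−p) = 2p − 3.
Setting these equal: −14p + 8 = 2p − 3 ⇒ −16p = -11 ⇒ p = 11/16, and the value is (-14)·(11/16) + 8 = -13/8.
For the smuggler: with q = P(Route-1), equating Gate-1's and Gate-2's payoffs gives −5q − 1 = 11q − 3 ⇒ q = 1/8.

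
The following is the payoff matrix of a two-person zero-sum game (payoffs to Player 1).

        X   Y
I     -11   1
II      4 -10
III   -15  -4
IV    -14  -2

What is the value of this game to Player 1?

-53/13

Row minima: I → -11, II → -10, III → -15, IV → -14; maximin = -10.
Column maxima: X → 4, Y → 1; minimax = 1.
-10 ≠ 1, so there is no saddle point; optimal play is mixed.
III is strictly dominated by I, so Player 1 never plays it.
IV is strictly dominated by I, so Player 1 never plays it.
On the remaining 2×2 (I, II vs X, Y):
Let Player 1 play I with probability p. Expected payoff against X: (-11)p + 4(1−p) = −15p + 4; against Y: 1p + (-10)(1−p) = 11p − 10.
Setting these equal: −15p + 4 = 11p − 10 ⇒ −26p = -14 ⇒ p = 7/13, and the value is (-15)·(7/13) + 4 = -53/13.
For Player 2: with q = P(X), equating I's and II's payoffs gives −12q + 1 = 14q − 10 ⇒ q = 11/26.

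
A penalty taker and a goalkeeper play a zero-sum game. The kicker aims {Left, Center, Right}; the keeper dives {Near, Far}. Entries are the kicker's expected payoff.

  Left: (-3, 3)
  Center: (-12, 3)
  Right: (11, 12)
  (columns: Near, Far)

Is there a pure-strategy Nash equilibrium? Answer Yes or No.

Row minima: Left → -3, Center → -12, Right → 11; maximin = 11.
Column maxima: Near → 11, Far → 12; minimax = 11.
maximin = minimax = 11, so a saddle point exists.

Yes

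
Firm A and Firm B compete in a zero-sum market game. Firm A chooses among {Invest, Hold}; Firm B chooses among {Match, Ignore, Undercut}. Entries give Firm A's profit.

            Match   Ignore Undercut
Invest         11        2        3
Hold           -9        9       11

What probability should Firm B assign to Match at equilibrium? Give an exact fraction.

7/27

Row minima: Invest → 2, Hold → -9; maximin = 2.
Column maxima: Match → 11, Ignore → 9, Undercut → 11; minimax = 9.
2 ≠ 9, so there is no saddle point; optimal play is mixed.
Undercut is strictly dominated by Ignore (it gives Firm A strictly more in every row), so Firm B never plays it.
On the remaining 2×2 (Invest, Hold vs Match, Ignore):
Let Firm A play Invest with probability p. Expected payoff against Match: 11p + (-9)(1−p) = 20p − 9; against Ignore: 2p + 9(1−p) = −7p + 9.
Setting these equal: 20p − 9 = −7p + 9 ⇒ 27p = 18 ⇒ p = 2/3, and the value is (20)·(2/3) − 9 = 13/3.
For Firm B: with q = P(Match), equating Invest's and Hold's payoffs gives 9q + 2 = −18q + 9 ⇒ q = 7/27.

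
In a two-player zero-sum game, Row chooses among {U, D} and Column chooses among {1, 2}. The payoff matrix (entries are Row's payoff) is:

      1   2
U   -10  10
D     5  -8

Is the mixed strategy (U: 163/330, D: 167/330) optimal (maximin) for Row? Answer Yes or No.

Against 1 this mix gives (163/330)·(-10) + (167/330)·5 = -53/22.
Against 2 this mix gives (163/330)·10 + (167/330)·(-8) = 49/55.
Column will play 1, holding Row to -53/22. Shifting weight toward the row that does better against 1 would raise this floor (the equalizing mix achieves -10/11 against both 1 and 2), so the proposed strategy is not optimal.

No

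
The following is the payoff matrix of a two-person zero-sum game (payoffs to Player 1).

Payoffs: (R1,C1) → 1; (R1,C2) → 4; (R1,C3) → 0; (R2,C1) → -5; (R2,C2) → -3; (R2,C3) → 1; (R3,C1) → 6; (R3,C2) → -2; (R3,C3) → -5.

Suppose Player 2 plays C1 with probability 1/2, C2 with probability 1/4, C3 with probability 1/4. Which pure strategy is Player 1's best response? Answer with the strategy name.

R1

Expected payoff of R1: (1/2)·1 + (1/4)·4 + (1/4)·0 = 3/2.
Expected payoff of R2: (1/2)·(-5) + (1/4)·(-3) + (1/4)·1 = -3.
Expected payoff of R3: (1/2)·6 + (1/4)·(-2) + (1/4)·(-5) = 5/4.
The largest is 3/2, so Player 1's best response is R1.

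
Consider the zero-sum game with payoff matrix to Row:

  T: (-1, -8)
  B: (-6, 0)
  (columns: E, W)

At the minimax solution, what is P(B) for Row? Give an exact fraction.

7/13

Row minima: T → -8, B → -6; maximin = -6.
Column maxima: E → -1, W → 0; minimax = -1.
-6 ≠ -1, so there is no saddle point; optimal play is mixed.
Let Row play T with probability p. Expected payoff against E: (-1)p + (-6)(1−p) = 5p − 6; against W: (-8)p + 0(1−p) = −8p.
Setting these equal: 5p − 6 = −8p ⇒ 13p = 6 ⇒ p = 6/13, and the value is (5)·(6/13) − 6 = -48/13.
For Column: with q = P(E), equating T's and B's payoffs gives 7q − 8 = −6q ⇒ q = 8/13.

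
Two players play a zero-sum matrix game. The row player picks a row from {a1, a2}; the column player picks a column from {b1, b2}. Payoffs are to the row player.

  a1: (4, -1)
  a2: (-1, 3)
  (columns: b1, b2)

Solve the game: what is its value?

Row minima: a1 → -1, a2 → -1; maximin = -1.
Column maxima: b1 → 4, b2 → 3; minimax = 3.
-1 ≠ 3, so there is no saddle point; optimal play is mixed.
Let the row player play a1 with probability p. Expected payoff against b1: 4p + (-1)(1−p) = 5p − 1; against b2: (-1)p + 3(1−p) = −4p + 3.
Setting these equal: 5p − 1 = −4p + 3 ⇒ 9p = 4 ⇒ p = 4/9, and the value is (5)·(4/9) − 1 = 11/9.
For the column player: with q = P(b1), equating a1's and a2's payoffs gives 5q − 1 = −4q + 3 ⇒ q = 4/9.

11/9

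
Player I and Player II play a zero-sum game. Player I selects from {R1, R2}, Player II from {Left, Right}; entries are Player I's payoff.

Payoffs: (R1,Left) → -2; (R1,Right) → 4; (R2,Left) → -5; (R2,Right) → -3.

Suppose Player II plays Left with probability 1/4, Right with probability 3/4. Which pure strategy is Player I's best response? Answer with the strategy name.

R1

Expected payoff of R1: (1/4)·(-2) + (3/4)·4 = 5/2.
Expected payoff of R2: (1/4)·(-5) + (3/4)·(-3) = -7/2.
The largest is 5/2, so Player I's best response is R1.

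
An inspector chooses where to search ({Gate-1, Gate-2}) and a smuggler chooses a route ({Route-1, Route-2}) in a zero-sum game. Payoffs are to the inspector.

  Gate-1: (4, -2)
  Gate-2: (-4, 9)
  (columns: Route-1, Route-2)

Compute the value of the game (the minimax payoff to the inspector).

28/19

Row minima: Gate-1 → -2, Gate-2 → -4; maximin = -2.
Column maxima: Route-1 → 4, Route-2 → 9; minimax = 4.
-2 ≠ 4, so there is no saddle point; optimal play is mixed.
Let the inspector play Gate-1 with probability p. Expected payoff against Route-1: 4p + (-4)(1−p) = 8p − 4; against Route-2: (-2)p + 9(1−p) = −11p + 9.
Setting these equal: 8p − 4 = −11p + 9 ⇒ 19p = 13 ⇒ p = 13/19, and the value is (8)·(13/19) − 4 = 28/19.
For the smuggler: with q = P(Route-1), equating Gate-1's and Gate-2's payoffs gives 6q − 2 = −13q + 9 ⇒ q = 11/19.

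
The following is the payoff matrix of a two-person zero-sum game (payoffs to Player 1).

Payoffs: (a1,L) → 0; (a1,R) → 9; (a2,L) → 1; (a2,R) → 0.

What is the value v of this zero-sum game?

Row minima: a1 → 0, a2 → 0; maximin = 0.
Column maxima: L → 1, R → 9; minimax = 1.
0 ≠ 1, so there is no saddle point; optimal play is mixed.
Let Player 1 play a1 with probability p. Expected payoff against L: 0p + 1(1−p) = −p + 1; against R: 9p + 0(1−p) = 9p.
Setting these equal: −p + 1 = 9p ⇒ −10p = -1 ⇒ p = 1/10, and the value is (-1)·(1/10) + 1 = 9/10.
For Player 2: with q = P(L), equating a1's and a2's payoffs gives −9q + 9 = q ⇒ q = 9/10.

9/10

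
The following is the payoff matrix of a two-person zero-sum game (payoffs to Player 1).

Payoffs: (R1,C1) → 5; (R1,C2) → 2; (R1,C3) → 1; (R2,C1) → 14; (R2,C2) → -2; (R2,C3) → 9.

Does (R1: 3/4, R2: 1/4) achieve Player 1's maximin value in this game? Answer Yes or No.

No

Against C1 this mix gives (3/4)·5 + (1/4)·14 = 29/4.
Against C2 this mix gives (3/4)·2 + (1/4)·(-2) = 1.
Against C3 this mix gives (3/4)·1 + (1/4)·9 = 3.
Player 2 will play C2, holding Player 1 to 1. Shifting weight toward the row that does better against C2 would raise this floor (the equalizing mix achieves 5/3 against both C2 and C3), so the proposed strategy is not optimal.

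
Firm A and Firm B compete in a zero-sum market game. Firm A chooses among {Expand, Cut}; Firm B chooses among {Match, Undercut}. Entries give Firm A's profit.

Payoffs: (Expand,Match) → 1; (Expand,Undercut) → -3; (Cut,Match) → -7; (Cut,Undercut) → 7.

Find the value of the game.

-7/9

Row minima: Expand → -3, Cut → -7; maximin = -3.
Column maxima: Match → 1, Undercut → 7; minimax = 1.
-3 ≠ 1, so there is no saddle point; optimal play is mixed.
Let Firm A play Expand with probability p. Expected payoff against Match: 1p + (-7)(1−p) = 8p − 7; against Undercut: (-3)p + 7(1−p) = −10p + 7.
Setting these equal: 8p − 7 = −10p + 7 ⇒ 18p = 14 ⇒ p = 7/9, and the value is (8)·(7/9) − 7 = -7/9.
For Firm B: with q = P(Match), equating Expand's and Cut's payoffs gives 4q − 3 = −14q + 7 ⇒ q = 5/9.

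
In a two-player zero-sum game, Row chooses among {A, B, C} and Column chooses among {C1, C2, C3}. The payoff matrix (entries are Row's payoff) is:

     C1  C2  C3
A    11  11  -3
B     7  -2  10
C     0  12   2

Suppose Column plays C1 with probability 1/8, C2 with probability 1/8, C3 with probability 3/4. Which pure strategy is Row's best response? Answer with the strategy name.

B

Expected payoff of A: (1/8)·11 + (1/8)·11 + (3/4)·(-3) = 1/2.
Expected payoff of B: (1/8)·7 + (1/8)·(-2) + (3/4)·10 = 65/8.
Expected payoff of C: (1/8)·0 + (1/8)·12 + (3/4)·2 = 3.
The largest is 65/8, so Row's best response is B.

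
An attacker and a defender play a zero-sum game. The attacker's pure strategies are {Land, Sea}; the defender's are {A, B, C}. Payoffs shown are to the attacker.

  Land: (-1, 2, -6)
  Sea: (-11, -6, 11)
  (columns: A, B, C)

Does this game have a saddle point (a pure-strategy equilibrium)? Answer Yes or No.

Row minima: Land → -6, Sea → -11; maximin = -6.
Column maxima: A → -1, B → 2, C → 11; minimax = -1.
-6 ≠ -1, so no pure-strategy equilibrium exists.

No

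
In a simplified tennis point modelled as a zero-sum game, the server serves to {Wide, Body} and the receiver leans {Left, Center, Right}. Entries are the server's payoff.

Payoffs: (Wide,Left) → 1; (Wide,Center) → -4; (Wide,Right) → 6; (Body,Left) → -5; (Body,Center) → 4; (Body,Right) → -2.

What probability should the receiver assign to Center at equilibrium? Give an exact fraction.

Row minima: Wide → -4, Body → -5; maximin = -4.
Column maxima: Left → 1, Center → 4, Right → 6; minimax = 1.
-4 ≠ 1, so there is no saddle point; optimal play is mixed.
Right is strictly dominated by Left (it gives the server strictly more in every row), so the receiver never plays it.
On the remaining 2×2 (Wide, Body vs Left, Center):
Let the server play Wide with probability p. Expected payoff against Left: 1p + (-5)(1−p) = 6p − 5; against Center: (-4)p + 4(1−p) = −8p + 4.
Setting these equal: 6p − 5 = −8p + 4 ⇒ 14p = 9 ⇒ p = 9/14, and the value is (6)·(9/14) − 5 = -8/7.
For the receiver: with q = P(Left), equating Wide's and Body's payoffs gives 5q − 4 = −9q + 4 ⇒ q = 4/7.

3/7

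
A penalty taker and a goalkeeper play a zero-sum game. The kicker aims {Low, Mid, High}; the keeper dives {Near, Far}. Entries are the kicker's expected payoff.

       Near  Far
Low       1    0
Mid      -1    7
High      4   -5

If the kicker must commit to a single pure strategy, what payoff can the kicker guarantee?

0

Row minima: Low → 0, Mid → -1, High → -5.
The best of these is 0.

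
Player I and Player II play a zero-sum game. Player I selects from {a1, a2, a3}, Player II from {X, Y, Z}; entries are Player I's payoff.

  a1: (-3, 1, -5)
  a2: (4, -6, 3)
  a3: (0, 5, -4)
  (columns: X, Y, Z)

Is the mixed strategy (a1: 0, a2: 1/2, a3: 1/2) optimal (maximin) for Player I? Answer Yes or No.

Against X this mix gives (1/2)·4 + (1/2)·0 = 2.
Against Y this mix gives (1/2)·(-6) + (1/2)·5 = -1/2.
Against Z this mix gives (1/2)·3 + (1/2)·(-4) = -1/2.
All of Player II's active replies (Y, Z) yield -1/2, and no column does worse for Player I. The mix makes Player II indifferent and guarantees -1/2, so it is optimal.

Yes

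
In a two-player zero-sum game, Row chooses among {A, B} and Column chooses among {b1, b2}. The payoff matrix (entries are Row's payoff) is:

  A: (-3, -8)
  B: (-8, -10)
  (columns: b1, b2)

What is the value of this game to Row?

-8

Row minima: A → -8, B → -10; maximin = -8.
Column maxima: b1 → -3, b2 → -8; minimax = -8.
Since maximin = minimax = -8, there is a saddle point and the value is -8.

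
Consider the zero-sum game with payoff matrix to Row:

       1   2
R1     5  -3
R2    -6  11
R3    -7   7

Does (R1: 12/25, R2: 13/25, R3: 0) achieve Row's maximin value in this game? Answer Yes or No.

Against 1 this mix gives (12/25)·5 + (13/25)·(-6) = -18/25.
Against 2 this mix gives (12/25)·(-3) + (13/25)·11 = 107/25.
Column will play 1, holding Row to -18/25. Shifting weight toward the row that does better against 1 would raise this floor (the equalizing mix achieves 37/25 against both 1 and 2), so the proposed strategy is not optimal.

No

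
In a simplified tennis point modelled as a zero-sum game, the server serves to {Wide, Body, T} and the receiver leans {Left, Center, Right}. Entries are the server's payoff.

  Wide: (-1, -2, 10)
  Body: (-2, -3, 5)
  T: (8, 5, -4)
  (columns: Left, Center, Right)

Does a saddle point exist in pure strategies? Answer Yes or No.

No

Row minima: Wide → -2, Body → -3, T → -4; maximin = -2.
Column maxima: Left → 8, Center → 5, Right → 10; minimax = 5.
-2 ≠ 5, so no pure-strategy equilibrium exists.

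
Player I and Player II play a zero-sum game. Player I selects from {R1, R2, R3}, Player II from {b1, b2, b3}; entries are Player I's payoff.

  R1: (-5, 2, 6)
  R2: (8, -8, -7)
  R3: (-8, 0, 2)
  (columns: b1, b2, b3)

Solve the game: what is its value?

-24/23

Row minima: R1 → -5, R2 → -8, R3 → -8; maximin = -5.
Column maxima: b1 → 8, b2 → 2, b3 → 6; minimax = 2.
-5 ≠ 2, so there is no saddle point; optimal play is mixed.
R3 is strictly dominated by R1, so Player I never plays it.
b3 is strictly dominated by b2 (it gives Player I strictly more in every row), so Player II never plays it.
On the remaining 2×2 (R1, R2 vs b1, b2):
Let Player I play R1 with probability p. Expected payoff against b1: (-5)p + 8(1−p) = −13p + 8; against b2: 2p + (-8)(1−p) = 10p − 8.
Setting these equal: −13p + 8 = 10p − 8 ⇒ −23p = -16 ⇒ p = 16/23, and the value is (-13)·(16/23) + 8 = -24/23.
For Player II: with q = P(b1), equating R1's and R2's payoffs gives −7q + 2 = 16q − 8 ⇒ q = 10/23.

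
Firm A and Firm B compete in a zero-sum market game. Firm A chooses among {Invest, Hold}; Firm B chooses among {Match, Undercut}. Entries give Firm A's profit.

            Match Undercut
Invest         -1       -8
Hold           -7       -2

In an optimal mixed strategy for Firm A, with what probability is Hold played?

7/12

Row minima: Invest → -8, Hold → -7; maximin = -7.
Column maxima: Match → -1, Undercut → -2; minimax = -2.
-7 ≠ -2, so there is no saddle point; optimal play is mixed.
Let Firm A play Invest with probability p. Expected payoff against Match: (-1)p + (-7)(1−p) = 6p − 7; against Undercut: (-8)p + (-2)(1−p) = −6p − 2.
Setting these equal: 6p − 7 = −6p − 2 ⇒ 12p = 5 ⇒ p = 5/12, and the value is (6)·(5/12) − 7 = -9/2.
For Firm B: with q = P(Match), equating Invest's and Hold's payoffs gives 7q − 8 = −5q − 2 ⇒ q = 1/2.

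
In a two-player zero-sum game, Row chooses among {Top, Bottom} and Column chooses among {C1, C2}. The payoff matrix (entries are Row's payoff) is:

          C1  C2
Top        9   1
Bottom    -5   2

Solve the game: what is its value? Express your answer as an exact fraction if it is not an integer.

23/15

Row minima: Top → 1, Bottom → -5; maximin = 1.
Column maxima: C1 → 9, C2 → 2; minimax = 2.
1 ≠ 2, so there is no saddle point; optimal play is mixed.
Let Row play Top with probability p. Expected payoff against C1: 9p + (-5)(1−p) = 14p − 5; against C2: 1p + 2(1−p) = −p + 2.
Setting these equal: 14p − 5 = −p + 2 ⇒ 15p = 7 ⇒ p = 7/15, and the value is (14)·(7/15) − 5 = 23/15.
For Column: with q = P(C1), equating Top's and Bottom's payoffs gives 8q + 1 = −7q + 2 ⇒ q = 1/15.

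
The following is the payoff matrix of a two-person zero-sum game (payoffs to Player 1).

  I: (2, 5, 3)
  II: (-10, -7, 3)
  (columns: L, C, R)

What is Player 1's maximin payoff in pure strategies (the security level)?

2

Row minima: I → 2, II → -10.
The best of these is 2.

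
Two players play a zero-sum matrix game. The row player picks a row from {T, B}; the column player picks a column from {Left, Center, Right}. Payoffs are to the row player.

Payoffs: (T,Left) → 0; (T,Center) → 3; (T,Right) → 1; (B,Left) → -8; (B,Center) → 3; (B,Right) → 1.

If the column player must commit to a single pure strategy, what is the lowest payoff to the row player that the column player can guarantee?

Column maxima: Left → 0, Center → 3, Right → 1.
The smallest of these is 0.

0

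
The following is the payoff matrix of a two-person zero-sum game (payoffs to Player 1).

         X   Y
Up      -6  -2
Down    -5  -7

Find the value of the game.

Row minima: Up → -6, Down → -7; maximin = -6.
Column maxima: X → -5, Y → -2; minimax = -5.
-6 ≠ -5, so there is no saddle point; optimal play is mixed.
Let Player 1 play Up with probability p. Expected payoff against X: (-6)p + (-5)(1−p) = −p − 5; against Y: (-2)p + (-7)(1−p) = 5p − 7.
Setting these equal: −p − 5 = 5p − 7 ⇒ −6p = -2 ⇒ p = 1/3, and the value is (-1)·(1/3) − 5 = -16/3.
For Player 2: with q = P(X), equating Up's and Down's payoffs gives −4q − 2 = 2q − 7 ⇒ q = 5/6.

-16/3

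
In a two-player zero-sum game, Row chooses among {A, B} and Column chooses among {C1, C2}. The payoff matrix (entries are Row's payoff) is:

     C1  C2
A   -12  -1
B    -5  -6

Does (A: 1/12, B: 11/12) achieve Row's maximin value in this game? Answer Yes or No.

Against C1 this mix gives (1/12)·(-12) + (11/12)·(-5) = -67/12.
Against C2 this mix gives (1/12)·(-1) + (11/12)·(-6) = -67/12.
All of Column's active replies (C1, C2) yield -67/12, and no column does worse for Row. The mix makes Column indifferent and guarantees -67/12, so it is optimal.

Yes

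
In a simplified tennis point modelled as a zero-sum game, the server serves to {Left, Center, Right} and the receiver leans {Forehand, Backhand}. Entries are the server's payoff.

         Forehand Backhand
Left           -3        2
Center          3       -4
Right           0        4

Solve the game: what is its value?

12/11

Row minima: Left → -3, Center → -4, Right → 0; maximin = 0.
Column maxima: Forehand → 3, Backhand → 4; minimax = 3.
0 ≠ 3, so there is no saddle point; optimal play is mixed.
Left is strictly dominated by Right, so the server never plays it.
On the remaining 2×2 (Center, Right vs Forehand, Backhand):
Let the server play Center with probability p. Expected payoff against Forehand: 3p + 0(1−p) = 3p; against Backhand: (-4)p + 4(1−p) = −8p + 4.
Setting these equal: 3p = −8p + 4 ⇒ 11p = 4 ⇒ p = 4/11, and the value is (3)·(4/11) = 12/11.
For the receiver: with q = P(Forehand), equating Center's and Right's payoffs gives 7q − 4 = −4q + 4 ⇒ q = 8/11.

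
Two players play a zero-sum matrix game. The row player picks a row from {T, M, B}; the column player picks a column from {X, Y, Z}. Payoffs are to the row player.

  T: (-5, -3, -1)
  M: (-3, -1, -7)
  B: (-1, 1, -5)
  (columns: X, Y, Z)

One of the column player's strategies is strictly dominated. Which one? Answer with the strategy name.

Y

X holds the row player's payoff strictly below Y in every row: -5 < -3, -3 < -1, -1 < 1.
So Y is strictly dominated for the column player.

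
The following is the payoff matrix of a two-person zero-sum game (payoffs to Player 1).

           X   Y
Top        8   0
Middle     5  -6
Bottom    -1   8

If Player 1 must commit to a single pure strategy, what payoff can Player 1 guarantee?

Row minima: Top → 0, Middle → -6, Bottom → -1.
The best of these is 0.

0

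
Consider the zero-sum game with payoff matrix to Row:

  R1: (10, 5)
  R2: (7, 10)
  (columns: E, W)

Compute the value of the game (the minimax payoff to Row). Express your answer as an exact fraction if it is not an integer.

65/8

Row minima: R1 → 5, R2 → 7; maximin = 7.
Column maxima: E → 10, W → 10; minimax = 10.
7 ≠ 10, so there is no saddle point; optimal play is mixed.
Let Row play R1 with probability p. Expected payoff against E: 10p + 7(1−p) = 3p + 7; against W: 5p + 10(1−p) = −5p + 10.
Setting these equal: 3p + 7 = −5p + 10 ⇒ 8p = 3 ⇒ p = 3/8, and the value is (3)·(3/8) + 7 = 65/8.
For Column: with q = P(E), equating R1's and R2's payoffs gives 5q + 5 = −3q + 10 ⇒ q = 5/8.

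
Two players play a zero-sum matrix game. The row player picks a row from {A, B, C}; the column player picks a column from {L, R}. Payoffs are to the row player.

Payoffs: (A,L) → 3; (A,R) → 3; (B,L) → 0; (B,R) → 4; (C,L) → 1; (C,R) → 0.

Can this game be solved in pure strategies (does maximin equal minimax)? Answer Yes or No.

Yes

Row minima: A → 3, B → 0, C → 0; maximin = 3.
Column maxima: L → 3, R → 4; minimax = 3.
maximin = minimax = 3, so a saddle point exists.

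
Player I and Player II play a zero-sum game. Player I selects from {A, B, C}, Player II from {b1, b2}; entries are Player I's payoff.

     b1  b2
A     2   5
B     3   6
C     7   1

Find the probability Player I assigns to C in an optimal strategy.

1/3

Row minima: A → 2, B → 3, C → 1; maximin = 3.
Column maxima: b1 → 7, b2 → 6; minimax = 6.
3 ≠ 6, so there is no saddle point; optimal play is mixed.
A is strictly dominated by B, so Player I never plays it.
On the remaining 2×2 (B, C vs b1, b2):
Let Player I play B with probability p. Expected payoff against b1: 3p + 7(1−p) = −4p + 7; against b2: 6p + 1(1−p) = 5p + 1.
Setting these equal: −4p + 7 = 5p + 1 ⇒ −9p = -6 ⇒ p = 2/3, and the value is (-4)·(2/3) + 7 = 13/3.
For Player II: with q = P(b1), equating B's and C's payoffs gives −3q + 6 = 6q + 1 ⇒ q = 5/9.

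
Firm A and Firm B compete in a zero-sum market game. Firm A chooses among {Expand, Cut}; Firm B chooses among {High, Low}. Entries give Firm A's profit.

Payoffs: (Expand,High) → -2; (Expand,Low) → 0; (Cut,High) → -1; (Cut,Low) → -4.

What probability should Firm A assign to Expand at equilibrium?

Row minima: Expand → -2, Cut → -4; maximin = -2.
Column maxima: High → -1, Low → 0; minimax = -1.
-2 ≠ -1, so there is no saddle point; optimal play is mixed.
Let Firm A play Expand with probability p. Expected payoff against High: (-2)p + (-1)(1−p) = −p − 1; against Low: 0p + (-4)(1−p) = 4p − 4.
Setting these equal: −p − 1 = 4p − 4 ⇒ −5p = -3 ⇒ p = 3/5, and the value is (-1)·(3/5) − 1 = -8/5.
For Firm B: with q = P(High), equating Expand's and Cut's payoffs gives −2q = 3q − 4 ⇒ q = 4/5.

3/5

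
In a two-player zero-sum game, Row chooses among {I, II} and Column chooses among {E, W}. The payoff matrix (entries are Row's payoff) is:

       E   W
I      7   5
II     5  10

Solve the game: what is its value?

Row minima: I → 5, II → 5; maximin = 5.
Column maxima: E → 7, W → 10; minimax = 7.
5 ≠ 7, so there is no saddle point; optimal play is mixed.
Let Row play I with probability p. Expected payoff against E: 7p + 5(1−p) = 2p + 5; against W: 5p + 10(1−p) = −5p + 10.
Setting these equal: 2p + 5 = −5p + 10 ⇒ 7p = 5 ⇒ p = 5/7, and the value is (2)·(5/7) + 5 = 45/7.
For Column: with q = P(E), equating I's and II's payoffs gives 2q + 5 = −5q + 10 ⇒ q = 5/7.

45/7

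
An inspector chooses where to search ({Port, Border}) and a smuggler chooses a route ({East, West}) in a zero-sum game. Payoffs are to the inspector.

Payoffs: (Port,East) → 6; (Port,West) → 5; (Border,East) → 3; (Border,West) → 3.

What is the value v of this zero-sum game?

Row minima: Port → 5, Border → 3; maximin = 5.
Column maxima: East → 6, West → 5; minimax = 5.
Since maximin = minimax = 5, there is a saddle point and the value is 5.

5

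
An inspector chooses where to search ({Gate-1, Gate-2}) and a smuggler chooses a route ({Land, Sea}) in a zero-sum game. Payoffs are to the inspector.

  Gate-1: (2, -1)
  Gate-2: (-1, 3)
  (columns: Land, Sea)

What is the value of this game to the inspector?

Row minima: Gate-1 → -1, Gate-2 → -1; maximin = -1.
Column maxima: Land → 2, Sea → 3; minimax = 2.
-1 ≠ 2, so there is no saddle point; optimal play is mixed.
Let the inspector play Gate-1 with probability p. Expected payoff against Land: 2p + (-1)(1−p) = 3p − 1; against Sea: (-1)p + 3(1−p) = −4p + 3.
Setting these equal: 3p − 1 = −4p + 3 ⇒ 7p = 4 ⇒ p = 4/7, and the value is (3)·(4/7) − 1 = 5/7.
For the smuggler: with q = P(Land), equating Gate-1's and Gate-2's payoffs gives 3q − 1 = −4q + 3 ⇒ q = 4/7.

5/7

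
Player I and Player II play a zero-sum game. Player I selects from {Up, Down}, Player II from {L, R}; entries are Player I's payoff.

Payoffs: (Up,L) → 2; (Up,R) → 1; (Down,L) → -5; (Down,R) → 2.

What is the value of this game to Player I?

Row minima: Up → 1, Down → -5; maximin = 1.
Column maxima: L → 2, R → 2; minimax = 2.
1 ≠ 2, so there is no saddle point; optimal play is mixed.
Let Player I play Up with probability p. Expected payoff against L: 2p + (-5)(1−p) = 7p − 5; against R: 1p + 2(1−p) = −p + 2.
Setting these equal: 7p − 5 = −p + 2 ⇒ 8p = 7 ⇒ p = 7/8, and the value is (7)·(7/8) − 5 = 9/8.
For Player II: with q = P(L), equating Up's and Down's payoffs gives q + 1 = −7q + 2 ⇒ q = 1/8.

9/8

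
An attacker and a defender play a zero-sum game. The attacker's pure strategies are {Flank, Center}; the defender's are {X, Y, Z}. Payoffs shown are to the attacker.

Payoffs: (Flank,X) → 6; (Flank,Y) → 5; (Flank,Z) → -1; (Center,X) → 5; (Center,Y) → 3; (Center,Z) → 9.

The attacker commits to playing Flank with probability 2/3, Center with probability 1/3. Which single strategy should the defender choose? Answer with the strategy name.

Z

If the defender plays X, the attacker's expected payoff is (2/3)·6 + (1/3)·5 = 17/3.
If the defender plays Y, the attacker's expected payoff is (2/3)·5 + (1/3)·3 = 13/3.
If the defender plays Z, the attacker's expected payoff is (2/3)·(-1) + (1/3)·9 = 7/3.
The defender minimizes the attacker's payoff; the smallest is 7/3, so the best response is Z.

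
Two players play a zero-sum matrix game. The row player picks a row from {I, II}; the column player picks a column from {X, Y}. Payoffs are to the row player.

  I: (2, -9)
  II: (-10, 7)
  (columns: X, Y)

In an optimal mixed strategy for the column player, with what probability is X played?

Row minima: I → -9, II → -10; maximin = -9.
Column maxima: X → 2, Y → 7; minimax = 2.
-9 ≠ 2, so there is no saddle point; optimal play is mixed.
Let the row player play I with probability p. Expected payoff against X: 2p + (-10)(1−p) = 12p − 10; against Y: (-9)p + 7(1−p) = −16p + 7.
Setting these equal: 12p − 10 = −16p + 7 ⇒ 28p = 17 ⇒ p = 17/28, and the value is (12)·(17/28) − 10 = -19/7.
For the column player: with q = P(X), equating I's and II's payoffs gives 11q − 9 = −17q + 7 ⇒ q = 4/7.

4/7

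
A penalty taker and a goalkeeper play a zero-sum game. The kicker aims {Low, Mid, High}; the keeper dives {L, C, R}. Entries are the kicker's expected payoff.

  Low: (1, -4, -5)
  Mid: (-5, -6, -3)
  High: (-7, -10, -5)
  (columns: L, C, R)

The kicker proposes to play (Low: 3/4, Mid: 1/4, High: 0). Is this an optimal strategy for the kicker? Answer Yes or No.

Yes

Against L this mix gives (3/4)·1 + (1/4)·(-5) = -1/2.
Against C this mix gives (3/4)·(-4) + (1/4)·(-6) = -9/2.
Against R this mix gives (3/4)·(-5) + (1/4)·(-3) = -9/2.
All of the keeper's active replies (C, R) yield -9/2, and no column does worse for the kicker. The mix makes the keeper indifferent and guarantees -9/2, so it is optimal.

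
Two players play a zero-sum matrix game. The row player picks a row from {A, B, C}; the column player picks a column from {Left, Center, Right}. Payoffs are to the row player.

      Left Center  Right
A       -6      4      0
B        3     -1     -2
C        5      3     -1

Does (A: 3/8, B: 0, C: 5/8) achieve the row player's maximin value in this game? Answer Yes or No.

Against Left this mix gives (3/8)·(-6) + (5/8)·5 = 7/8.
Against Center this mix gives (3/8)·4 + (5/8)·3 = 27/8.
Against Right this mix gives (3/8)·0 + (5/8)·(-1) = -5/8.
The column player will play Right, holding the row player to -5/8. Shifting weight toward the row that does better against Right would raise this floor (the equalizing mix achieves -1/2 against both Right and Left), so the proposed strategy is not optimal.

No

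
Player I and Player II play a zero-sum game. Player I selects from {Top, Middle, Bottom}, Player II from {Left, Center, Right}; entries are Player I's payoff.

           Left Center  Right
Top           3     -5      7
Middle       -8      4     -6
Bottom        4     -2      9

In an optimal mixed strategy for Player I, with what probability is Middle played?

Row minima: Top → -5, Middle → -8, Bottom → -2; maximin = -2.
Column maxima: Left → 4, Center → 4, Right → 9; minimax = 4.
-2 ≠ 4, so there is no saddle point; optimal play is mixed.
Top is strictly dominated by Bottom, so Player I never plays it.
Right is strictly dominated by Left (it gives Player I strictly more in every row), so Player II never plays it.
On the remaining 2×2 (Middle, Bottom vs Left, Center):
Let Player I play Middle with probability p. Expected payoff against Left: (-8)p + 4(1−p) = −12p + 4; against Center: 4p + (-2)(1−p) = 6p − 2.
Setting these equal: −12p + 4 = 6p − 2 ⇒ −18p = -6 ⇒ p = 1/3, and the value is (-12)·(1/3) + 4 = 0.
For Player II: with q = P(Left), equating Middle's and Bottom's payoffs gives −12q + 4 = 6q − 2 ⇒ q = 1/3.

1/3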